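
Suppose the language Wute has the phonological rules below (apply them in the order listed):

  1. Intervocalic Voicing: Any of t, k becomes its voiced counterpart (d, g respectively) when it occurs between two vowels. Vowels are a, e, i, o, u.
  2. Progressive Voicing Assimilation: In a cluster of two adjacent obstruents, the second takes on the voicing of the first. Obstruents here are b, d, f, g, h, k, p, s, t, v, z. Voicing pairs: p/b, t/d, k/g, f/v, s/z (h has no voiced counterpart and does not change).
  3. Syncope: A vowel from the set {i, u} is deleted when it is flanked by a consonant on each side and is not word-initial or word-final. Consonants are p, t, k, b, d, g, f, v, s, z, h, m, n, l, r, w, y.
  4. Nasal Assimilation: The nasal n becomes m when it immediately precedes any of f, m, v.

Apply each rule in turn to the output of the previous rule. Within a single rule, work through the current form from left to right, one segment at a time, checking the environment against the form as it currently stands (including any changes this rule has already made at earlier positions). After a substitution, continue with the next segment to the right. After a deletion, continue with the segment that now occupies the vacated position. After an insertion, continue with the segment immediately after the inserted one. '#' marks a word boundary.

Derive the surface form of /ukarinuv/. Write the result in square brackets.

1 Intervocalic Voicing: [ukarinuv] → [ugarinuv]
2 Progressive Voicing Assimilation: no change — [ugarinuv]
3 Syncope: [ugarinuv] → [ugarnv]
4 Nasal Assimilation: [ugarnv] → [ugarmv]

[ugarmv]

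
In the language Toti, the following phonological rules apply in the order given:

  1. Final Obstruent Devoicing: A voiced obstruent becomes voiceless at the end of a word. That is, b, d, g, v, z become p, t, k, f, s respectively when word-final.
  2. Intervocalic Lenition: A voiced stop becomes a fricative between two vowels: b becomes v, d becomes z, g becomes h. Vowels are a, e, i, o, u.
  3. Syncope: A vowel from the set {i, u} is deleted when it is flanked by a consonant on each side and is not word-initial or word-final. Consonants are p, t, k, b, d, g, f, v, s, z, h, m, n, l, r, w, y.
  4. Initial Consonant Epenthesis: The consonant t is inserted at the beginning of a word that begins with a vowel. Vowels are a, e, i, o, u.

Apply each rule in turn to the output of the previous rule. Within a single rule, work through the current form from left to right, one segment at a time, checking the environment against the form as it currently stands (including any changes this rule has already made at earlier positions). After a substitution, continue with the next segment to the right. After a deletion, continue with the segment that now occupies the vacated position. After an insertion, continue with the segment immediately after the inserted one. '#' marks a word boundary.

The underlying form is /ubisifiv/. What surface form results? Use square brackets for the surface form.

[tuvsff]

1 Final Obstruent Devoicing: [ubisifiv] → [ubisifif]
2 Intervocalic Lenition: [ubisifif] → [uvisifif]
3 Syncope: [uvisifif] → [uvsff]
4 Initial Consonant Epenthesis: [uvsff] → [tuvsff]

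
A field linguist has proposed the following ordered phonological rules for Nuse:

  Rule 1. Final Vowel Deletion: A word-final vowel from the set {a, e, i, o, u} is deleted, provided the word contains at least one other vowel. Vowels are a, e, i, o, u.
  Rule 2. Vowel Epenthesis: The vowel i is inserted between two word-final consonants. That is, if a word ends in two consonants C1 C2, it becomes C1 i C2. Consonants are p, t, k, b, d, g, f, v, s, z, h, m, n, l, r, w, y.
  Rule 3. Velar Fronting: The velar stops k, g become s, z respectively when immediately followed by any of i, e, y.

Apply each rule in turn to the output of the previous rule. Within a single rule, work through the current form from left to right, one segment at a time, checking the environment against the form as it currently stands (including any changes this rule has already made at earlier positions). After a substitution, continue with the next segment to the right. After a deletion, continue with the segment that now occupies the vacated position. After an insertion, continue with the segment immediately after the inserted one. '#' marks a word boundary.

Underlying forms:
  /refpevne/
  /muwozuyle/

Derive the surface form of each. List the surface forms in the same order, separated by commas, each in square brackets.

/refpevne/:
  Rule 1 Final Vowel Deletion: [refpevne] → [refpevn]
  Rule 2 Vowel Epenthesis: [refpevn] → [refpevin]
  Rule 3 Velar Fronting: no change — [refpevin]
/muwozuyle/:
  Rule 1 Final Vowel Deletion: [muwozuyle] → [muwozuyl]
  Rule 2 Vowel Epenthesis: [muwozuyl] → [muwozuyil]
  Rule 3 Velar Fronting: no change — [muwozuyil]

[refpevin], [muwozuyil]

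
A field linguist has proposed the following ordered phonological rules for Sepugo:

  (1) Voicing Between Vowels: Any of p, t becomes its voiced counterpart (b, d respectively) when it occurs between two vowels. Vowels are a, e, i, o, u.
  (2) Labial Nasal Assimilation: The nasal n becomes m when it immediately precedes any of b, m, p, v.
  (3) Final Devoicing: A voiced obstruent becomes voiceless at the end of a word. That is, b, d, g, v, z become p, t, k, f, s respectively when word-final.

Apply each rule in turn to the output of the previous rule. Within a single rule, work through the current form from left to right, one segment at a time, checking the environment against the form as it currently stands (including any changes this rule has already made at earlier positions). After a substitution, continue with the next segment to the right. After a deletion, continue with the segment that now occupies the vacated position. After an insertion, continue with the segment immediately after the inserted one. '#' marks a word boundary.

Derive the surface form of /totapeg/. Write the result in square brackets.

(1) Voicing Between Vowels: [totapeg] → [todabeg]
(2) Labial Nasal Assimilation: no change — [todabeg]
(3) Final Devoicing: [todabeg] → [todabek]

[todabek]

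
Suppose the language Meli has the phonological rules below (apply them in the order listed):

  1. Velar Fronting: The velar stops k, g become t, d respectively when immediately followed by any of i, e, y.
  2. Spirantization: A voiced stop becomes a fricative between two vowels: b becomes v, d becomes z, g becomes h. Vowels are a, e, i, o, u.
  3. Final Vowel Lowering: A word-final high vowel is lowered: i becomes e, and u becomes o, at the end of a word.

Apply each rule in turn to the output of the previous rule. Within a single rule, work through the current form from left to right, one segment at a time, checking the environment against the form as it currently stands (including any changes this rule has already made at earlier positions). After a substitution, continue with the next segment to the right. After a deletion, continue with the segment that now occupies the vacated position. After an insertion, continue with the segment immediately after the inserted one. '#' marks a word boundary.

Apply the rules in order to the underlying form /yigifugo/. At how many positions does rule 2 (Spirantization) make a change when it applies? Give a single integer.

1 Velar Fronting: [yigifugo] → [yidifugo]
2 Spirantization: [yidifugo] → [yizifuho]
3 Final Vowel Lowering: no change — [yizifuho]
Rule 2 changed 2 position(s).

2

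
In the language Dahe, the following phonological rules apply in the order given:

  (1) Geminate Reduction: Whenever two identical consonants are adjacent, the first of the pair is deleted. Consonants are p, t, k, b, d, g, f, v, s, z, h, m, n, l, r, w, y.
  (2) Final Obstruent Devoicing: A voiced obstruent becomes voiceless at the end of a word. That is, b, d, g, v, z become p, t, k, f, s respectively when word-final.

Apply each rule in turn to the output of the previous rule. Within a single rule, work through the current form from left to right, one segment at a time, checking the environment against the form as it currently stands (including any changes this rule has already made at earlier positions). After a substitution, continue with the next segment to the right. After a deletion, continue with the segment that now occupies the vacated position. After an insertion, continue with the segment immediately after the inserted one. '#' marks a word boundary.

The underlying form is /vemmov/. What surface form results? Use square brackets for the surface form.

(1) Geminate Reduction: [vemmov] → [vemov]
(2) Final Obstruent Devoicing: [vemov] → [vemof]

[vemof]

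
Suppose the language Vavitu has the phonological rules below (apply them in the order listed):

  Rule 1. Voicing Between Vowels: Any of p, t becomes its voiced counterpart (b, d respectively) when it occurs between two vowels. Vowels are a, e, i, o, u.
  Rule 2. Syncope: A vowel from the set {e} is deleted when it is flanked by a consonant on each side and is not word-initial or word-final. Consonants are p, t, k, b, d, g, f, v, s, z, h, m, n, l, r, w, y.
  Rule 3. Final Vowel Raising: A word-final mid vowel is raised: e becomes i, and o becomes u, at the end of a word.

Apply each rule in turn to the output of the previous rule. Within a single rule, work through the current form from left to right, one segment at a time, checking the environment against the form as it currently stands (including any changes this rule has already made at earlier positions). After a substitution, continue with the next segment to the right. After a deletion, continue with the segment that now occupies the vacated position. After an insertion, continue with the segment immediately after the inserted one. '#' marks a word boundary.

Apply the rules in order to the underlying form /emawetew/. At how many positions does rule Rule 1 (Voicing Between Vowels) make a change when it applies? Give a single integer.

1

Rule 1 Voicing Between Vowels: [emawetew] → [emawedew]
Rule 2 Syncope: [emawedew] → [emawdw]
Rule 3 Final Vowel Raising: no change — [emawdw]
Rule Rule 1 changed 1 position(s).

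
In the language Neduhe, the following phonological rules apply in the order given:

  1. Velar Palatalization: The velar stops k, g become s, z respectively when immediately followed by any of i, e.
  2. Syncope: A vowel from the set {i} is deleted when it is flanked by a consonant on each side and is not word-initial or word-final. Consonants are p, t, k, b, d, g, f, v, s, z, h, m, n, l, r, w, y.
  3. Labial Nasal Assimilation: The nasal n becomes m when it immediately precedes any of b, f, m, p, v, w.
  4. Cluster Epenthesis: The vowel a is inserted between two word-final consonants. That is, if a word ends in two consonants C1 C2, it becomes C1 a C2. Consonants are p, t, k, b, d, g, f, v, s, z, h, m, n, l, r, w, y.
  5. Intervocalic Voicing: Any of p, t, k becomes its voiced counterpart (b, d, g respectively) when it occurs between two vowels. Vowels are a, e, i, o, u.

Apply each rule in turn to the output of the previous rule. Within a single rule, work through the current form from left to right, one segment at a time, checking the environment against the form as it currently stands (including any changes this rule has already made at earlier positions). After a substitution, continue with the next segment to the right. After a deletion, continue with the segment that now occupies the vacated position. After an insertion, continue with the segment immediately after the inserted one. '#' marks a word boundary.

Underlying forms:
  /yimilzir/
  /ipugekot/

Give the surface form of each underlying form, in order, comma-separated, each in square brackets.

[ymlzar], [ibuzegot]

/yimilzir/:
  1 Velar Palatalization: no change — [yimilzir]
  2 Syncope: [yimilzir] → [ymlzr]
  3 Labial Nasal Assimilation: no change — [ymlzr]
  4 Cluster Epenthesis: [ymlzr] → [ymlzar]
  5 Intervocalic Voicing: no change — [ymlzar]
/ipugekot/:
  1 Velar Palatalization: [ipugekot] → [ipuzekot]
  2 Syncope: no change — [ipuzekot]
  3 Labial Nasal Assimilation: no change — [ipuzekot]
  4 Cluster Epenthesis: no change — [ipuzekot]
  5 Intervocalic Voicing: [ipuzekot] → [ibuzegot]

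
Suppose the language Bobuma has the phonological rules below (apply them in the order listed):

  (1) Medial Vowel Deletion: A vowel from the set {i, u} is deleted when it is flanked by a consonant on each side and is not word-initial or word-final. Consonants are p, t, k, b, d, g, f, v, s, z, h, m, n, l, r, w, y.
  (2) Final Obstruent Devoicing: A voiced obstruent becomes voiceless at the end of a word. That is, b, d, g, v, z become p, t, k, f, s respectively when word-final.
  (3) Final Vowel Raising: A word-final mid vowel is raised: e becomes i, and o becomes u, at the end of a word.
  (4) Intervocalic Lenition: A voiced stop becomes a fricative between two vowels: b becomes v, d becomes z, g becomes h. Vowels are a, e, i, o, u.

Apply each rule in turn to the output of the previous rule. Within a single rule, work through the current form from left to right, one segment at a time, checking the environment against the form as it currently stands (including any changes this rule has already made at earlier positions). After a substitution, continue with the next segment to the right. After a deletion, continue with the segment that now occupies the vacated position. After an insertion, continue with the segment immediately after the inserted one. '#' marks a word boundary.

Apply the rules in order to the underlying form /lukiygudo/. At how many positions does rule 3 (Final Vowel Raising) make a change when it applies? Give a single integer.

1

(1) Medial Vowel Deletion: [lukiygudo] → [lkygdo]
(2) Final Obstruent Devoicing: no change — [lkygdo]
(3) Final Vowel Raising: [lkygdo] → [lkygdu]
(4) Intervocalic Lenition: no change — [lkygdu]
Rule 3 changed 1 position(s).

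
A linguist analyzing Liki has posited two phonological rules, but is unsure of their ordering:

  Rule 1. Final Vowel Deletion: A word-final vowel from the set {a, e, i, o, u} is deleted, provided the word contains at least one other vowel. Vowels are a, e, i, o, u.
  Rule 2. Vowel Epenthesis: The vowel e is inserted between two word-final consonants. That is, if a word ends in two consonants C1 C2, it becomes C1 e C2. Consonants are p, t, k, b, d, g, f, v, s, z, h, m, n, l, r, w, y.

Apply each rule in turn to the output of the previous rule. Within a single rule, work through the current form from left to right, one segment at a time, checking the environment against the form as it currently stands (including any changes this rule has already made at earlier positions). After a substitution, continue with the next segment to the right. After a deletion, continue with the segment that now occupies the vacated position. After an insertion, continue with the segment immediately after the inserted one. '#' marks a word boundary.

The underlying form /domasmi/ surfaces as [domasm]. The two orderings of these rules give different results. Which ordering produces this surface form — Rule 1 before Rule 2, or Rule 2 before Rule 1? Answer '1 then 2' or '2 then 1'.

2 then 1

Order 1 then 2:
  1 Final Vowel Deletion: [domasmi] → [domasm]
  2 Vowel Epenthesis: [domasm] → [domasem]
  result: [domasem]
Order 2 then 1:
  2 Vowel Epenthesis: no change — [domasmi]
  1 Final Vowel Deletion: [domasmi] → [domasm]
  result: [domasm]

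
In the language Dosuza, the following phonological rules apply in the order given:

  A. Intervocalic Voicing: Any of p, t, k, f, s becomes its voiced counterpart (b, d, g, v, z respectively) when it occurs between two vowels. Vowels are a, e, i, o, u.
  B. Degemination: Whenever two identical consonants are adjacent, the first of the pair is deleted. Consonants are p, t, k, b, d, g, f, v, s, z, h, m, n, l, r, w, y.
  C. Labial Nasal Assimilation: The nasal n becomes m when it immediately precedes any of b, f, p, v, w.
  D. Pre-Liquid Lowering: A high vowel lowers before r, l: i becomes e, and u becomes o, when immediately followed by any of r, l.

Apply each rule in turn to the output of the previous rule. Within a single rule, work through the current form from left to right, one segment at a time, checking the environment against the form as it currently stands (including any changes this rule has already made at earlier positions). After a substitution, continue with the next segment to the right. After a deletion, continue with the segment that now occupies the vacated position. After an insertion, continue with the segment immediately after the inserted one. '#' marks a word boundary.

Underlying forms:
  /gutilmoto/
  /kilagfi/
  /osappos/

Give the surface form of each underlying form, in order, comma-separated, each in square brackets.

/gutilmoto/:
  A Intervocalic Voicing: [gutilmoto] → [gudilmodo]
  B Degemination: no change — [gudilmodo]
  C Labial Nasal Assimilation: no change — [gudilmodo]
  D Pre-Liquid Lowering: [gudilmodo] → [gudelmodo]
/kilagfi/:
  A Intervocalic Voicing: no change — [kilagfi]
  B Degemination: no change — [kilagfi]
  C Labial Nasal Assimilation: no change — [kilagfi]
  D Pre-Liquid Lowering: [kilagfi] → [kelagfi]
/osappos/:
  A Intervocalic Voicing: [osappos] → [ozappos]
  B Degemination: [ozappos] → [ozapos]
  C Labial Nasal Assimilation: no change — [ozapos]
  D Pre-Liquid Lowering: no change — [ozapos]

[gudelmodo], [kelagfi], [ozapos]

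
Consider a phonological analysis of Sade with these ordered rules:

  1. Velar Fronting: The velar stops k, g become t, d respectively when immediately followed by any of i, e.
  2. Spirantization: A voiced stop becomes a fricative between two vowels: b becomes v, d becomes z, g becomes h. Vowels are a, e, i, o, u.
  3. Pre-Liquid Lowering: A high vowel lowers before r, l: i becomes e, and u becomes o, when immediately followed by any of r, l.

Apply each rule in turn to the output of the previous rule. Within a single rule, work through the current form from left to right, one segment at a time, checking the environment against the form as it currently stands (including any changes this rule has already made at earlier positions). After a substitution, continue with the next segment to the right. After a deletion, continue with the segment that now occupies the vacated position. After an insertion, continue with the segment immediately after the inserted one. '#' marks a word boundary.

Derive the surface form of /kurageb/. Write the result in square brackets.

1 Velar Fronting: [kurageb] → [kuradeb]
2 Spirantization: [kuradeb] → [kurazeb]
3 Pre-Liquid Lowering: [kurazeb] → [korazeb]

[korazeb]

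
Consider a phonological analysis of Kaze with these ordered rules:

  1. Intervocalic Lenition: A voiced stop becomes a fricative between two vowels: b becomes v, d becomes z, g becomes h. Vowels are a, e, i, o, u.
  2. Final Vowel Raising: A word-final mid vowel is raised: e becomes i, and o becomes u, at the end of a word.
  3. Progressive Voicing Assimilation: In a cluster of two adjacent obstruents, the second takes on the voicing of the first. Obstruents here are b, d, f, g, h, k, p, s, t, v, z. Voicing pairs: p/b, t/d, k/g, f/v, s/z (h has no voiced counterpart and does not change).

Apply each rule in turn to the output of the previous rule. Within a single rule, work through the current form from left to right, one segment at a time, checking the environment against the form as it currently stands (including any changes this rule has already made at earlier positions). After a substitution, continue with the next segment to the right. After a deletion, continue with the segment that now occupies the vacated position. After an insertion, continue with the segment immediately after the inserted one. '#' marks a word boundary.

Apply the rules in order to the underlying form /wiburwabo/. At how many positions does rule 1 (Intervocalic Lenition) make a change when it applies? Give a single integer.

1 Intervocalic Lenition: [wiburwabo] → [wivurwavo]
2 Final Vowel Raising: [wivurwavo] → [wivurwavu]
3 Progressive Voicing Assimilation: no change — [wivurwavu]
Rule 1 changed 2 position(s).

2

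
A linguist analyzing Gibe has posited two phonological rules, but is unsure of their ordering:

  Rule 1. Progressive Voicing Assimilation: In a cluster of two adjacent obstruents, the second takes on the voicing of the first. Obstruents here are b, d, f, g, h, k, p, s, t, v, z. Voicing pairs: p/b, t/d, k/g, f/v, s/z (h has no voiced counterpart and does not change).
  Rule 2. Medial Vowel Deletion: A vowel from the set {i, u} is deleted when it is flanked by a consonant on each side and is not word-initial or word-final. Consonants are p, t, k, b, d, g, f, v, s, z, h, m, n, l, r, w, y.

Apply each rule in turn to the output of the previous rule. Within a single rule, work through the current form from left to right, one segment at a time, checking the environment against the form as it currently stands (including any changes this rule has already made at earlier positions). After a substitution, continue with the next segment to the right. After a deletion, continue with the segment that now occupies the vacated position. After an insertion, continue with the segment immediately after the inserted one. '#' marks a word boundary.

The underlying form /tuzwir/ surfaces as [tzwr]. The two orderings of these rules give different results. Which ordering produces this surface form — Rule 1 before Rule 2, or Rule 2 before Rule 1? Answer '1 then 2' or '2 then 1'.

1 then 2

Order 1 then 2:
  1 Progressive Voicing Assimilation: no change — [tuzwir]
  2 Medial Vowel Deletion: [tuzwir] → [tzwr]
  result: [tzwr]
Order 2 then 1:
  2 Medial Vowel Deletion: [tuzwir] → [tzwr]
  1 Progressive Voicing Assimilation: [tzwr] → [tswr]
  result: [tswr]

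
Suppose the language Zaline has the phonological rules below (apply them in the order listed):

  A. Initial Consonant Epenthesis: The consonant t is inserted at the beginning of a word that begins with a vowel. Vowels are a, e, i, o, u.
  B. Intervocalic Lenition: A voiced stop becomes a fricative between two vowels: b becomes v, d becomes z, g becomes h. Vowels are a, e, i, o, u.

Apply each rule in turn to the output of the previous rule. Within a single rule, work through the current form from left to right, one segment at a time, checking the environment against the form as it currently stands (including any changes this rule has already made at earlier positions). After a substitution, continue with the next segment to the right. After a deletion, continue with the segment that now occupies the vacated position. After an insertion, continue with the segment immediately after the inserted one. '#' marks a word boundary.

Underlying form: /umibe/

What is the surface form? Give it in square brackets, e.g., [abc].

[tumive]

A Initial Consonant Epenthesis: [umibe] → [tumibe]
B Intervocalic Lenition: [tumibe] → [tumive]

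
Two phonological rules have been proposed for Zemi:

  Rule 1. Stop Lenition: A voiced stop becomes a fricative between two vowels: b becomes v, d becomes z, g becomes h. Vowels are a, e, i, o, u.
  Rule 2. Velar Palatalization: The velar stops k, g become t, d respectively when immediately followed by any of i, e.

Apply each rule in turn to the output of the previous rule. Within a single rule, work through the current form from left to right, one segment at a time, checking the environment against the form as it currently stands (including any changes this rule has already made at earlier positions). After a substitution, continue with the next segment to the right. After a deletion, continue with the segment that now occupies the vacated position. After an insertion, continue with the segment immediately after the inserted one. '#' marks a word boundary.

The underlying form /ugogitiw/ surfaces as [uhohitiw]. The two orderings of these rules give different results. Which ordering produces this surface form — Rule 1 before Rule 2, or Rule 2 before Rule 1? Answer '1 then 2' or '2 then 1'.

1 then 2

Order 1 then 2:
  1 Stop Lenition: [ugogitiw] → [uhohitiw]
  2 Velar Palatalization: no change — [uhohitiw]
  result: [uhohitiw]
Order 2 then 1:
  2 Velar Palatalization: [ugogitiw] → [ugoditiw]
  1 Stop Lenition: [ugoditiw] → [uhozitiw]
  result: [uhozitiw]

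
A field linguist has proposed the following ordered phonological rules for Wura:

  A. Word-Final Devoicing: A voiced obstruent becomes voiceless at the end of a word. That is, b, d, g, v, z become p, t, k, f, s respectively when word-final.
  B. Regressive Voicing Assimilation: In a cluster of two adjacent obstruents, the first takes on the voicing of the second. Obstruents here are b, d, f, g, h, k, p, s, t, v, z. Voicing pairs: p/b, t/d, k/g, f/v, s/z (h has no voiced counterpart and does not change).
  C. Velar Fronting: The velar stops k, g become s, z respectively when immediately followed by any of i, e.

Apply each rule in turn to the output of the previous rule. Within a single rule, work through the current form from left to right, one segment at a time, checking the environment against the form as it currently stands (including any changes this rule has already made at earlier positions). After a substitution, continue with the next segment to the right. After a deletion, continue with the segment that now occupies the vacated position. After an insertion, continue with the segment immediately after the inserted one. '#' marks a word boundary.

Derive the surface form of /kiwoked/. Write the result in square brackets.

A Word-Final Devoicing: [kiwoked] → [kiwoket]
B Regressive Voicing Assimilation: no change — [kiwoket]
C Velar Fronting: [kiwoket] → [siwoset]

[siwoset]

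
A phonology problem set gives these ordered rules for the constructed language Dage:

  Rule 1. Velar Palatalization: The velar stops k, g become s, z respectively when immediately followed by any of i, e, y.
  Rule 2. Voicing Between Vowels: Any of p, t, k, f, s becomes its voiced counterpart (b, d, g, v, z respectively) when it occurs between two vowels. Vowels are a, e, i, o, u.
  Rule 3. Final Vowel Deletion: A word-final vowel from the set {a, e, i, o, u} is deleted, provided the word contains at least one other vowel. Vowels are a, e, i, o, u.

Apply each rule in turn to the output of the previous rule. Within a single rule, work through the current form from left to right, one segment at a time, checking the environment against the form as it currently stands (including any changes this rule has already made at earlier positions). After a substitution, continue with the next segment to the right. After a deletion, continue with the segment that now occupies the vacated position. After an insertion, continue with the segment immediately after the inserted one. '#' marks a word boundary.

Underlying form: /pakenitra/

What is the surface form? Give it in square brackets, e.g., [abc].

[pazenitr]

Rule 1 Velar Palatalization: [pakenitra] → [pasenitra]
Rule 2 Voicing Between Vowels: [pasenitra] → [pazenitra]
Rule 3 Final Vowel Deletion: [pazenitra] → [pazenitr]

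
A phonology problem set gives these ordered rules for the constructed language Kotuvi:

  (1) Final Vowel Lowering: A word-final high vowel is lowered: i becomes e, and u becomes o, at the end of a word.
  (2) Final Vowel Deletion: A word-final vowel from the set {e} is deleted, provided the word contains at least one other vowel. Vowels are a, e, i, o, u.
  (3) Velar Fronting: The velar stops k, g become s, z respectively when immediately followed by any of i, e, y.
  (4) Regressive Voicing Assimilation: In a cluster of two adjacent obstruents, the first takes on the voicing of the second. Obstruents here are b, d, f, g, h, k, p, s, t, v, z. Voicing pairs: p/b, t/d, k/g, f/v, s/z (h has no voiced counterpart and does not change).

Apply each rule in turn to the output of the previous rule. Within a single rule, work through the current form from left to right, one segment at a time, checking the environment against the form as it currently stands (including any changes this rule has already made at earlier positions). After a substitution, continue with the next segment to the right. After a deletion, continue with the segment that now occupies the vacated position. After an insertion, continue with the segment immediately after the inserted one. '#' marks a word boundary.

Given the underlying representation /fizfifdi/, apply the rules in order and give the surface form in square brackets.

(1) Final Vowel Lowering: [fizfifdi] → [fizfifde]
(2) Final Vowel Deletion: [fizfifde] → [fizfifd]
(3) Velar Fronting: no change — [fizfifd]
(4) Regressive Voicing Assimilation: [fizfifd] → [fisfivd]

[fisfivd]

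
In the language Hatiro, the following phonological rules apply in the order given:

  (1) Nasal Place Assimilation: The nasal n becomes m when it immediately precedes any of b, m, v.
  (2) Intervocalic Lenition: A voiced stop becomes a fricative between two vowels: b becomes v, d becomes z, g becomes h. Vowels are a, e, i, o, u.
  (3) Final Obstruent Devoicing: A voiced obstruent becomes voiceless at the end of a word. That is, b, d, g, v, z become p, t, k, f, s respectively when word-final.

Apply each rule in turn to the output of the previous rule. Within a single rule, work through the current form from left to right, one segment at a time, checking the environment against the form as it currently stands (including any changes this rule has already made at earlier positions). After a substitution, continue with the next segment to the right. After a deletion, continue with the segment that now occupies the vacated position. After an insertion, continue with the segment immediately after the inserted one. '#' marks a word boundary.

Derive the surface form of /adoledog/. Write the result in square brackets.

[azolezok]

(1) Nasal Place Assimilation: no change — [adoledog]
(2) Intervocalic Lenition: [adoledog] → [azolezog]
(3) Final Obstruent Devoicing: [azolezog] → [azolezok]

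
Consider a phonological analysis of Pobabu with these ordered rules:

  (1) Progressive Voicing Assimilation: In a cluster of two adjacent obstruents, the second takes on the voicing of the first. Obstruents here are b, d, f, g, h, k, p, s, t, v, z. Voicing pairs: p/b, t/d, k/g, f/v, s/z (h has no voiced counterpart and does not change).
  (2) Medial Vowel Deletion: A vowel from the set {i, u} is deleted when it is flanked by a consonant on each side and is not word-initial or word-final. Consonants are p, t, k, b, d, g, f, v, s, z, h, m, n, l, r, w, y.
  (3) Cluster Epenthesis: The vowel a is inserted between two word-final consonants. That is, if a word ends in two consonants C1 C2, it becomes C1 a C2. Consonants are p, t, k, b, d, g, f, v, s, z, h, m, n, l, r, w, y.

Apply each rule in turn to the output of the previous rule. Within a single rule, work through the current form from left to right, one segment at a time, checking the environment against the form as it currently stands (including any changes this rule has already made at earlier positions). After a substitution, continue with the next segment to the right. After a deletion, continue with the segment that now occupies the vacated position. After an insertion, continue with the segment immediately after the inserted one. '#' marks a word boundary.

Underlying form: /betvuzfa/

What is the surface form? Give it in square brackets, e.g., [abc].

(1) Progressive Voicing Assimilation: [betvuzfa] → [betfuzva]
(2) Medial Vowel Deletion: [betfuzva] → [betfzva]
(3) Cluster Epenthesis: no change — [betfzva]

[betfzva]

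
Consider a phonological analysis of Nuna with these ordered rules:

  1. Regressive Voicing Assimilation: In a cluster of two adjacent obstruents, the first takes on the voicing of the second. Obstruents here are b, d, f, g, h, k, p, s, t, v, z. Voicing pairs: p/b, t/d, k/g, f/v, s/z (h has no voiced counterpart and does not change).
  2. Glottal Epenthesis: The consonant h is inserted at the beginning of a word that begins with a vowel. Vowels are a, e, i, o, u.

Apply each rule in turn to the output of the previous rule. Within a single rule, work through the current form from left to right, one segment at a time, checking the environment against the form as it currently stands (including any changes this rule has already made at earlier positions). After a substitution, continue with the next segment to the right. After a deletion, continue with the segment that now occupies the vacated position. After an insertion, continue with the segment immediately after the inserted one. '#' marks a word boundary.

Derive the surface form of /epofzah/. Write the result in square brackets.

1 Regressive Voicing Assimilation: [epofzah] → [epovzah]
2 Glottal Epenthesis: [epovzah] → [hepovzah]

[hepovzah]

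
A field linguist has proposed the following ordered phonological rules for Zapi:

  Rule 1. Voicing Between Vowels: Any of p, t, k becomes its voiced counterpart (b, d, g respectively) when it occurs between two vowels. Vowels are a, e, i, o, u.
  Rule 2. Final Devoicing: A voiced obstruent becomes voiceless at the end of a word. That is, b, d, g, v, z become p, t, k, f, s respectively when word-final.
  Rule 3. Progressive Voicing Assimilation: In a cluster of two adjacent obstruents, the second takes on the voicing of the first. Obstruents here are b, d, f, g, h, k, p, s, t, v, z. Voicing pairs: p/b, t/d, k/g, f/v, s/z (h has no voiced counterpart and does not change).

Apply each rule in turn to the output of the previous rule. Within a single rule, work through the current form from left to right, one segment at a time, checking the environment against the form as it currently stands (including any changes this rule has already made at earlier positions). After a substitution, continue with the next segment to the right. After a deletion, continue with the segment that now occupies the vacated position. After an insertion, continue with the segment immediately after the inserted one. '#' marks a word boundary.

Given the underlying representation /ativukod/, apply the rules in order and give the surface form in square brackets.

Rule 1 Voicing Between Vowels: [ativukod] → [adivugod]
Rule 2 Final Devoicing: [adivugod] → [adivugot]
Rule 3 Progressive Voicing Assimilation: no change — [adivugot]

[adivugot]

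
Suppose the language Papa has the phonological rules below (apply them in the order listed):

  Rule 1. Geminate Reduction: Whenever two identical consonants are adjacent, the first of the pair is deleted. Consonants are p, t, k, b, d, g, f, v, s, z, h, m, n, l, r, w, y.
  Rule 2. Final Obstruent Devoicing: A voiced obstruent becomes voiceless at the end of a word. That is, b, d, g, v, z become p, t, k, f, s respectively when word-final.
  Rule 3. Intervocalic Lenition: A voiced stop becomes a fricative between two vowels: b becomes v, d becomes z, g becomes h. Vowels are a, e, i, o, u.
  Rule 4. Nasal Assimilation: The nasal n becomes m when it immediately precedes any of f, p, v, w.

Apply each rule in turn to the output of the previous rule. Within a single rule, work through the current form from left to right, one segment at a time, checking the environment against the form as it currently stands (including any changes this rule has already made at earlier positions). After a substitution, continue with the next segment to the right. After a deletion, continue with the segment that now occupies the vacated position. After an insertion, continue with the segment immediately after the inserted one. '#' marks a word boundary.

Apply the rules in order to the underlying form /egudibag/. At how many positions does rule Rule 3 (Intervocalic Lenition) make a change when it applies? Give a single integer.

3

Rule 1 Geminate Reduction: no change — [egudibag]
Rule 2 Final Obstruent Devoicing: [egudibag] → [egudibak]
Rule 3 Intervocalic Lenition: [egudibak] → [ehuzivak]
Rule 4 Nasal Assimilation: no change — [ehuzivak]
Rule Rule 3 changed 3 position(s).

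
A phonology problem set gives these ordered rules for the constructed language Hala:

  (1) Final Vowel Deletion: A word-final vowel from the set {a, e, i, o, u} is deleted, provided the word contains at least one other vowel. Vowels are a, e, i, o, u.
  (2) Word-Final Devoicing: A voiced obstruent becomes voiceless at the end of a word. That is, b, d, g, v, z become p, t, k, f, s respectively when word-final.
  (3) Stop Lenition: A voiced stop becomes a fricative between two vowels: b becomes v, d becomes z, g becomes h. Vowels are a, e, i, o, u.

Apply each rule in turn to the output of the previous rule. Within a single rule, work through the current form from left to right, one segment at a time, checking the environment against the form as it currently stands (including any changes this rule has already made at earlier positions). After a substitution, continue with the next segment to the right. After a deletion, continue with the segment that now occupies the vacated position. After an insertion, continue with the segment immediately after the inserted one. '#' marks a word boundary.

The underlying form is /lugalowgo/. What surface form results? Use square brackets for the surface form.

(1) Final Vowel Deletion: [lugalowgo] → [lugalowg]
(2) Word-Final Devoicing: [lugalowg] → [lugalowk]
(3) Stop Lenition: [lugalowk] → [luhalowk]

[luhalowk]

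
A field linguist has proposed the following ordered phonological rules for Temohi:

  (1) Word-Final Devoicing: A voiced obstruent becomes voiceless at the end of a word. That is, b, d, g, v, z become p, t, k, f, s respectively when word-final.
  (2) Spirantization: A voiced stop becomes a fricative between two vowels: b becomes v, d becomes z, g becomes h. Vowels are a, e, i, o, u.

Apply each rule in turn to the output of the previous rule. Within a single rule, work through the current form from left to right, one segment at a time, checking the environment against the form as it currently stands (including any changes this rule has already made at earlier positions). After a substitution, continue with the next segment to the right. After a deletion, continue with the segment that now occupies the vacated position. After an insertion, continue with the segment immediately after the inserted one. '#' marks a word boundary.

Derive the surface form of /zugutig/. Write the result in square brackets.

[zuhutik]

(1) Word-Final Devoicing: [zugutig] → [zugutik]
(2) Spirantization: [zugutik] → [zuhutik]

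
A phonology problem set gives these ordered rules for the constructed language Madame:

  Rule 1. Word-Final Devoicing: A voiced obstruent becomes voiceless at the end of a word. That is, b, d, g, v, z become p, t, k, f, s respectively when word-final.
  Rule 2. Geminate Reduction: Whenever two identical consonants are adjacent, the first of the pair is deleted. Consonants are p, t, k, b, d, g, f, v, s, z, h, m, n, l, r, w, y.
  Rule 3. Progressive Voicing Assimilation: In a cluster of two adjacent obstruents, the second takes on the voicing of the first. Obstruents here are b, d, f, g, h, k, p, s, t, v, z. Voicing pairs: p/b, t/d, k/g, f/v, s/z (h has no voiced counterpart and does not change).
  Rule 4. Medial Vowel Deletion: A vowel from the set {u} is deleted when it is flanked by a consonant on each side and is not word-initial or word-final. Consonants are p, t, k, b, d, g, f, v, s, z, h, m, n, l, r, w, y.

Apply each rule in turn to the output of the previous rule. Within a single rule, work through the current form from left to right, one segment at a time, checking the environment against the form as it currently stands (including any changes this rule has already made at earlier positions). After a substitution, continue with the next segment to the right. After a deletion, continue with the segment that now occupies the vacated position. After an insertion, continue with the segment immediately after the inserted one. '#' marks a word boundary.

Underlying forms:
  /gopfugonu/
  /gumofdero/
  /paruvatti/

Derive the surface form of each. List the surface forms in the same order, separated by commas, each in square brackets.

/gopfugonu/:
  Rule 1 Word-Final Devoicing: no change — [gopfugonu]
  Rule 2 Geminate Reduction: no change — [gopfugonu]
  Rule 3 Progressive Voicing Assimilation: no change — [gopfugonu]
  Rule 4 Medial Vowel Deletion: [gopfugonu] → [gopfgonu]
/gumofdero/:
  Rule 1 Word-Final Devoicing: no change — [gumofdero]
  Rule 2 Geminate Reduction: no change — [gumofdero]
  Rule 3 Progressive Voicing Assimilation: [gumofdero] → [gumoftero]
  Rule 4 Medial Vowel Deletion: [gumoftero] → [gmoftero]
/paruvatti/:
  Rule 1 Word-Final Devoicing: no change — [paruvatti]
  Rule 2 Geminate Reduction: [paruvatti] → [paruvati]
  Rule 3 Progressive Voicing Assimilation: no change — [paruvati]
  Rule 4 Medial Vowel Deletion: [paruvati] → [parvati]

[gopfgonu], [gmoftero], [parvati]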